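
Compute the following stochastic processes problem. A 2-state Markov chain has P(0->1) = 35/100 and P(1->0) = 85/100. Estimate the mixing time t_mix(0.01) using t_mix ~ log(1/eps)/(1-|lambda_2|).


lambda_2 = |1 - p01 - p10| = |1 - 0.3500 - 0.8500| = 0.2000
t_mix ~ log(1/eps)/(1 - |lambda_2|)
= log(100)/(1 - 0.2000) = 4.6052/0.8000
= 5.7565

5.7565


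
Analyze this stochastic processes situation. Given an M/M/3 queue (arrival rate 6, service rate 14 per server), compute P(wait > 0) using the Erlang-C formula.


a = lambda/mu = 0.4286
rho = a/c = 0.1429
Erlang-C formula applied:
C(c,a) = 0.0100

0.0100


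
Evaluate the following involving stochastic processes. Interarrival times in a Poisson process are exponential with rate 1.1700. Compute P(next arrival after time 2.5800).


P(X > t) = exp(-lambda * t)
= exp(-1.1700 * 2.5800)
= exp(-3.0186) = 0.0489

0.0489


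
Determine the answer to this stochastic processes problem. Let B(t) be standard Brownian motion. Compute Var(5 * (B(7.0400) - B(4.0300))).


Var(alpha*(B(t)-B(s))) = alpha^2 * (t-s)
= 5^2 * (7.0400 - 4.0300)
= 25 * 3.0100
= 75.2500

75.2500


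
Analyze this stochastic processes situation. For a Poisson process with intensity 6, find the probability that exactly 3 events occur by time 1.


P(N(t)=k) = (lambda*t)^k * exp(-lambda*t) / k!
lambda*t = 6
= 6^3 * exp(-6) / 3!
= 216 * 0.0025 / 6
= 0.0892

0.0892


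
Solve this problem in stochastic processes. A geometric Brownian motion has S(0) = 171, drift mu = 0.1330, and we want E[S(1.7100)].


E[S(t)] = S(0) * exp(mu * t)
= 171 * exp(0.1330 * 1.7100)
= 171 * 1.2554
= 214.6682

214.6682


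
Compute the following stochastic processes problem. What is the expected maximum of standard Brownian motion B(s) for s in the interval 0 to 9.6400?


E(max B(s)) = sqrt(2t/pi)
= sqrt(2*9.6400/pi)
= sqrt(6.1370)
= 2.4773

2.4773


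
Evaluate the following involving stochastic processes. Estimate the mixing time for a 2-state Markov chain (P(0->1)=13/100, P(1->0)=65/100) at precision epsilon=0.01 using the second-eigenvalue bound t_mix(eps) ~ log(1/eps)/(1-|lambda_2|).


lambda_2 = |1 - p01 - p10| = |1 - 0.1300 - 0.6500| = 0.2200
t_mix ~ log(1/eps)/(1 - |lambda_2|)
= log(100)/(1 - 0.2200) = 4.6052/0.7800
= 5.9041

5.9041


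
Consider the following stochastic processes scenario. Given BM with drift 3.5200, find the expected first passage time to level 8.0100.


Expected first passage time = a/mu
= 8.0100/3.5200
= 2.2756

2.2756


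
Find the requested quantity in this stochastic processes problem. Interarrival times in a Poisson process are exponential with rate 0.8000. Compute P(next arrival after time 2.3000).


P(X > t) = exp(-lambda * t)
= exp(-0.8000 * 2.3000)
= exp(-1.8400) = 0.1588

0.1588


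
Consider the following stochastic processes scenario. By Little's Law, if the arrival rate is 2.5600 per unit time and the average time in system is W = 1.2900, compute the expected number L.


Little's Law: L = lambda * W
= 2.5600 * 1.2900
= 3.3024

3.3024


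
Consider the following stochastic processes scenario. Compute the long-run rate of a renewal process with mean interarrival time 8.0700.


Long-run renewal rate = 1/E(X)
= 1/8.0700
= 0.1239

0.1239


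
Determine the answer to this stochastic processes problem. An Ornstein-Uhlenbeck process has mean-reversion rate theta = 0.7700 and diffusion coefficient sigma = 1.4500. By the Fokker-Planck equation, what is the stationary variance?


Stationary variance = sigma^2 / (2*theta)
= 1.4500^2 / (2*0.7700)
= 2.1025 / 1.5400
= 1.3653

1.3653


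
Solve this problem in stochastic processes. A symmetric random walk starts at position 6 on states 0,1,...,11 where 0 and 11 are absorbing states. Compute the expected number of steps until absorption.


For symmetric RW on 0,...,N with absorbing barriers, E(i) = i*(N-i)
E(6) = 6 * 5 = 30

30


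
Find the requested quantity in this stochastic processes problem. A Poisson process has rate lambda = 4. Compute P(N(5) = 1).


P(N(t)=k) = (lambda*t)^k * exp(-lambda*t) / k!
lambda*t = 20
= 20^1 * exp(-20) / 1!
= 20 * 2.0612e-09 / 1
= 4.1223e-08

4.1223e-08


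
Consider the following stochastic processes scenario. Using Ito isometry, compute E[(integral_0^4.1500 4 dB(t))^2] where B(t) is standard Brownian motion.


By Ito isometry: E[(int f dB)^2] = int f^2 dt
= 4^2 * 4.1500
= 16 * 4.1500 = 66.4000

66.4000


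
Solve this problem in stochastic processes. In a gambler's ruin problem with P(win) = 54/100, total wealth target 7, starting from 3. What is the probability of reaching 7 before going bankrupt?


Gambler's ruin formula:
r = q/p = 0.4600/0.5400 = 0.8519
P(win) = (1 - r^i)/(1 - r^N)
= (1 - 0.8519^3)/(1 - 0.8519^7)
= 0.5661

0.5661


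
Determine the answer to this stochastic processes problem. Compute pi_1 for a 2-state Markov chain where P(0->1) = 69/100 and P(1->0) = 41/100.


Stationary distribution: pi_0 = p10/(p01+p10), pi_1 = p01/(p01+p10)
p01 = 0.6900, p10 = 0.4100
pi_1 = 0.6273

0.6273


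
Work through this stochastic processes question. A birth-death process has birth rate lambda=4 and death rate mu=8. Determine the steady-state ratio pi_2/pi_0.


For birth-death process, pi_n/pi_0 = (lambda/mu)^n
= (4/8)^2
= 0.2500

0.2500


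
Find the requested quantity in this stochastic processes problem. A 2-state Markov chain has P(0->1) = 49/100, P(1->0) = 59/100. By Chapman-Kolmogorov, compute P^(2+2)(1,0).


P^4 = P^2 * P^2
Computing via matrix multiplication of the transition matrix.
Entry (1,0) of P^4 = 0.5463

0.5463


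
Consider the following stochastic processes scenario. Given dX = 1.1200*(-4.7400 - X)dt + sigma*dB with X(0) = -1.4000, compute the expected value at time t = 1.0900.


E[X(t)] = mu + (X(0) - mu)*exp(-theta*t)
= -4.7400 + (-1.4000 - -4.7400)*exp(-1.1200*1.0900)
= -4.7400 + 3.3400 * 0.2950
= -3.7547

-3.7547


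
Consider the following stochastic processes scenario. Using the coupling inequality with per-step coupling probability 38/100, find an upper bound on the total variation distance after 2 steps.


TV distance bound <= (1-delta)^n
= (1 - 0.3800)^2
= 0.6200^2
= 0.3844

0.3844


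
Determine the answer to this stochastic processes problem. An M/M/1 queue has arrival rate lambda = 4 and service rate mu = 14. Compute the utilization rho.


rho = lambda/mu
= 4/14
= 0.2857

0.2857


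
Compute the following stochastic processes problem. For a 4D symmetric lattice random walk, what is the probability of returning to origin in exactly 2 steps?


P(return in 2 steps) = P(reverse first step) = 1/(2d)
= 1/8
= 0.1250

0.1250


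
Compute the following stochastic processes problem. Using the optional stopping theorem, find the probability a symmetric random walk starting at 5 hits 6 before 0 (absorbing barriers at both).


By optional stopping theorem: E(M at tau) = M(0) = 5
P(hit 6)*6 + P(hit 0)*0 = 5
P(hit 6) = (5 - 0)/(6 - 0) = 5/6 = 0.8333

0.8333


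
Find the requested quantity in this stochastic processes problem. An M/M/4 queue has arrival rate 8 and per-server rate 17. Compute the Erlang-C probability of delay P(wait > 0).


a = lambda/mu = 0.4706
rho = a/c = 0.1176
Erlang-C formula applied:
C(c,a) = 0.0014

0.0014


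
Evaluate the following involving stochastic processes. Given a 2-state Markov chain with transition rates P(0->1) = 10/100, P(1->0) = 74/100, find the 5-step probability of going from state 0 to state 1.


Computing P^5 by matrix multiplication.
P = [[0.9000, 0.1000], [0.7400, 0.2600]]
After raising P to the power 5:
P^5(0,1) = 0.1190

0.1190


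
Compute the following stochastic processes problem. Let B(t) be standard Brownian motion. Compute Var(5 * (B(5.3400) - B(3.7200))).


Var(alpha*(B(t)-B(s))) = alpha^2 * (t-s)
= 5^2 * (5.3400 - 3.7200)
= 25 * 1.6200
= 40.5000

40.5000


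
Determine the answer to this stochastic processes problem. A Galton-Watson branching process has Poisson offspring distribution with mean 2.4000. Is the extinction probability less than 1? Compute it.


Since mu = 2.4000 > 1, extinction prob q < 1.
Solve s = exp(mu*(s-1)) iteratively.
q = 0.1214

0.1214


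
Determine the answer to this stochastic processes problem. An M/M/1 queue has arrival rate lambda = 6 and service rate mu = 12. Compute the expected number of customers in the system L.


rho = 6/12 = 0.5000
L = rho/(1-rho)
= 0.5000/0.5000
= 1.0000

1.0000


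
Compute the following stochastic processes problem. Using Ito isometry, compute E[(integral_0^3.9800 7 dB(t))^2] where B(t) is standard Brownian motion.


By Ito isometry: E[(int f dB)^2] = int f^2 dt
= 7^2 * 3.9800
= 49 * 3.9800 = 195.0200

195.0200


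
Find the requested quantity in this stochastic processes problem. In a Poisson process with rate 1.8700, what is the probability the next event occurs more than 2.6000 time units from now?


P(X > t) = exp(-lambda * t)
= exp(-1.8700 * 2.6000)
= exp(-4.8620) = 0.0077

0.0077


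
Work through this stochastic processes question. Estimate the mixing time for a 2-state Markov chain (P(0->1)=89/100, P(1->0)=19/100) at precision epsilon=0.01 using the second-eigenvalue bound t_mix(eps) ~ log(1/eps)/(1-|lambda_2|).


lambda_2 = |1 - p01 - p10| = |1 - 0.8900 - 0.1900| = 0.0800
t_mix ~ log(1/eps)/(1 - |lambda_2|)
= log(100)/(1 - 0.0800) = 4.6052/0.9200
= 5.0056

5.0056


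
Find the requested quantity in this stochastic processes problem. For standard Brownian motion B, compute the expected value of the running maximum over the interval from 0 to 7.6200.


E(max B(s)) = sqrt(2t/pi)
= sqrt(2*7.6200/pi)
= sqrt(4.8510)
= 2.2025

2.2025


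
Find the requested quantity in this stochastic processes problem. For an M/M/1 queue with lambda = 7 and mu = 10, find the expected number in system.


rho = 7/10 = 0.7000
L = rho/(1-rho)
= 0.7000/0.3000
= 2.3333

2.3333


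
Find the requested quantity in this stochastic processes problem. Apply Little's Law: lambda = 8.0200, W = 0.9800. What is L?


Little's Law: L = lambda * W
= 8.0200 * 0.9800
= 7.8596

7.8596


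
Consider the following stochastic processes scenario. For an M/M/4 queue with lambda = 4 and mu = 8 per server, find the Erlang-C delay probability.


a = lambda/mu = 0.5000
rho = a/c = 0.1250
Erlang-C formula applied:
C(c,a) = 0.0018

0.0018


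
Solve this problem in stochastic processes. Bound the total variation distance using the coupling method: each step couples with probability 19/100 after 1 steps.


TV distance bound <= (1-delta)^n
= (1 - 0.1900)^1
= 0.8100^1
= 0.8100

0.8100


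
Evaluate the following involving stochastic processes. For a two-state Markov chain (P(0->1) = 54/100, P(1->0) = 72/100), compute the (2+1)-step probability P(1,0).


P^3 = P^2 * P^1
Computing via matrix multiplication of the transition matrix.
Entry (1,0) of P^3 = 0.5815

0.5815


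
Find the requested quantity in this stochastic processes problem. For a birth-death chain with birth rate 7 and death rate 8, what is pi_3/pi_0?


For birth-death process, pi_n/pi_0 = (lambda/mu)^n
= (7/8)^3
= 0.6699

0.6699


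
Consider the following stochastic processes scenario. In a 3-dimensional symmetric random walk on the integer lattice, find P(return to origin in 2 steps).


P(return in 2 steps) = P(reverse first step) = 1/(2d)
= 1/6
= 0.1667

0.1667


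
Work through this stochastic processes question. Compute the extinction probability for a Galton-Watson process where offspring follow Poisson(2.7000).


Since mu = 2.7000 > 1, extinction prob q < 1.
Solve s = exp(mu*(s-1)) iteratively.
q = 0.0844

0.0844


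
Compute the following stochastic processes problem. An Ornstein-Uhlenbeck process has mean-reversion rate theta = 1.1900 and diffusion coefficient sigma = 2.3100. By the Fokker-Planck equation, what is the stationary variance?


Stationary variance = sigma^2 / (2*theta)
= 2.3100^2 / (2*1.1900)
= 5.3361 / 2.3800
= 2.2421

2.2421


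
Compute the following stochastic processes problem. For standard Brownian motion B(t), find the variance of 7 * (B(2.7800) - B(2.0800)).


Var(alpha*(B(t)-B(s))) = alpha^2 * (t-s)
= 7^2 * (2.7800 - 2.0800)
= 49 * 0.7000
= 34.3000

34.3000


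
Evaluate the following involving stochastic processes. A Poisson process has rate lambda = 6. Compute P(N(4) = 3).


P(N(t)=k) = (lambda*t)^k * exp(-lambda*t) / k!
lambda*t = 24
= 24^3 * exp(-24) / 3!
= 13824 * 3.7751e-11 / 6
= 8.6979e-08

8.6979e-08


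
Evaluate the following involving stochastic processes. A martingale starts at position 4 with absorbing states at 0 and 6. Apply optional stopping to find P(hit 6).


By optional stopping theorem: E(M at tau) = M(0) = 4
P(hit 6)*6 + P(hit 0)*0 = 4
P(hit 6) = (4 - 0)/(6 - 0) = 2/3 = 0.6667

0.6667


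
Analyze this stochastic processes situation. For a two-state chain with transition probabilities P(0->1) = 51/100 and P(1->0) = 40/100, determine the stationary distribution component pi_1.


Stationary distribution: pi_0 = p10/(p01+p10), pi_1 = p01/(p01+p10)
p01 = 0.5100, p10 = 0.4000
pi_1 = 0.5604

0.5604


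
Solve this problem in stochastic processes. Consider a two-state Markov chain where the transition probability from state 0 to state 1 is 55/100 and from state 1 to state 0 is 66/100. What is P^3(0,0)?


Computing P^3 by matrix multiplication.
P = [[0.4500, 0.5500], [0.6600, 0.3400]]
After raising P to the power 3:
P^3(0,0) = 0.5412

0.5412


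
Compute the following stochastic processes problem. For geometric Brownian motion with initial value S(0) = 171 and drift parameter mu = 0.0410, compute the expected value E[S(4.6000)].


E[S(t)] = S(0) * exp(mu * t)
= 171 * exp(0.0410 * 4.6000)
= 171 * 1.2076
= 206.4924

206.4924


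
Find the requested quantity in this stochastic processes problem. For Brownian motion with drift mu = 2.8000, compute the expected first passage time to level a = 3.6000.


Expected first passage time = a/mu
= 3.6000/2.8000
= 1.2857

1.2857


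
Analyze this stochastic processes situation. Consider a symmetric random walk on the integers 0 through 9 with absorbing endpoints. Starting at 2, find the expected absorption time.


For symmetric RW on 0,...,N with absorbing barriers, E(i) = i*(N-i)
E(2) = 2 * 7 = 14

14


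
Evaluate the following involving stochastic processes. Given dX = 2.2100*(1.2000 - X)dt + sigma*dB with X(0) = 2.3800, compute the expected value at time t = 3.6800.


E[X(t)] = mu + (X(0) - mu)*exp(-theta*t)
= 1.2000 + (2.3800 - 1.2000)*exp(-2.2100*3.6800)
= 1.2000 + 1.1800 * 2.9374e-04
= 1.2003

1.2003


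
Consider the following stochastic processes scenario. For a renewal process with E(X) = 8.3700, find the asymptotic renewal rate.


Long-run renewal rate = 1/E(X)
= 1/8.3700
= 0.1195

0.1195


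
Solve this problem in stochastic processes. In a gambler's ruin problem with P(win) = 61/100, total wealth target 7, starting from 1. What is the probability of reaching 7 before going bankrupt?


Gambler's ruin formula:
r = q/p = 0.3900/0.6100 = 0.6393
P(win) = (1 - r^i)/(1 - r^N)
= (1 - 0.6393^1)/(1 - 0.6393^7)
= 0.3771

0.3771


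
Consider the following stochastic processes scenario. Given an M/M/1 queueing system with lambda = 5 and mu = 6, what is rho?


rho = lambda/mu
= 5/6
= 0.8333

0.8333


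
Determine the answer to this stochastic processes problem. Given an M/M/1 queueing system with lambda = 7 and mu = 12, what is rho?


rho = lambda/mu
= 7/12
= 0.5833

0.5833


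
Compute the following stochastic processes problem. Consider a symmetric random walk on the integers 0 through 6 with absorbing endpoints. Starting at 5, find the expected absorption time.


For symmetric RW on 0,...,N with absorbing barriers, E(i) = i*(N-i)
E(5) = 5 * 1 = 5

5


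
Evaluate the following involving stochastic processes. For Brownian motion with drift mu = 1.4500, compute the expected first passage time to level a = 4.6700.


Expected first passage time = a/mu
= 4.6700/1.4500
= 3.2207

3.2207


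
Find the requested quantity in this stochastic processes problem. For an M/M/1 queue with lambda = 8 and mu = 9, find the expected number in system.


rho = 8/9 = 0.8889
L = rho/(1-rho)
= 0.8889/0.1111
= 8.0000

8.0000


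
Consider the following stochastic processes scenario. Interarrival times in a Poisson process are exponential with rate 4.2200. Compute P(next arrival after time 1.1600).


P(X > t) = exp(-lambda * t)
= exp(-4.2200 * 1.1600)
= exp(-4.8952) = 0.0075

0.0075


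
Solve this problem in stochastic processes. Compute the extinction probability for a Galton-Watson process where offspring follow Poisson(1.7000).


Since mu = 1.7000 > 1, extinction prob q < 1.
Solve s = exp(mu*(s-1)) iteratively.
q = 0.3088

0.3088


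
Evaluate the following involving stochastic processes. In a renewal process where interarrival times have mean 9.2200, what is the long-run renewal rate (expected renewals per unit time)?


Long-run renewal rate = 1/E(X)
= 1/9.2200
= 0.1085

0.1085


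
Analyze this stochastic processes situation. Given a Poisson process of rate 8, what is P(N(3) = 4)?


P(N(t)=k) = (lambda*t)^k * exp(-lambda*t) / k!
lambda*t = 24
= 24^4 * exp(-24) / 4!
= 331776 * 3.7751e-11 / 24
= 5.2187e-07

5.2187e-07


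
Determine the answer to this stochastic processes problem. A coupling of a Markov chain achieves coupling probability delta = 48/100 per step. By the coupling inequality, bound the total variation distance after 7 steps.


TV distance bound <= (1-delta)^n
= (1 - 0.4800)^7
= 0.5200^7
= 0.0103

0.0103


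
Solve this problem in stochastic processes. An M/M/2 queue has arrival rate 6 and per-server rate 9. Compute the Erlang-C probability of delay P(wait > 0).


a = lambda/mu = 0.6667
rho = a/c = 0.3333
Erlang-C formula applied:
C(c,a) = 0.1667

0.1667


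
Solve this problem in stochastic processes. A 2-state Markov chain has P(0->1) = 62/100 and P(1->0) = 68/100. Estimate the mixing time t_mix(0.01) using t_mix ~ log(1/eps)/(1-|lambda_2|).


lambda_2 = |1 - p01 - p10| = |1 - 0.6200 - 0.6800| = 0.3000
t_mix ~ log(1/eps)/(1 - |lambda_2|)
= log(100)/(1 - 0.3000) = 4.6052/0.7000
= 6.5788

6.5788


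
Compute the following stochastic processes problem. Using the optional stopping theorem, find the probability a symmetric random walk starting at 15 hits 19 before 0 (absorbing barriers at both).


By optional stopping theorem: E(M at tau) = M(0) = 15
P(hit 19)*19 + P(hit 0)*0 = 15
P(hit 19) = (15 - 0)/(19 - 0) = 15/19 = 0.7895

0.7895


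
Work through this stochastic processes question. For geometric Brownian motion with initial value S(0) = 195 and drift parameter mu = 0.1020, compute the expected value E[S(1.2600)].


E[S(t)] = S(0) * exp(mu * t)
= 195 * exp(0.1020 * 1.2600)
= 195 * 1.1371
= 221.7431

221.7431


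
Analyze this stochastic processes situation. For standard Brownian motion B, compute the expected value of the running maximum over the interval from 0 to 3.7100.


E(max B(s)) = sqrt(2t/pi)
= sqrt(2*3.7100/pi)
= sqrt(2.3619)
= 1.5368

1.5368


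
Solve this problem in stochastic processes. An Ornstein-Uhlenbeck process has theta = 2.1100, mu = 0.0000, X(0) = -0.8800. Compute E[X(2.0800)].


E[X(t)] = mu + (X(0) - mu)*exp(-theta*t)
= 0.0000 + (-0.8800 - 0.0000)*exp(-2.1100*2.0800)
= 0.0000 + -0.8800 * 0.0124
= -0.0109

-0.0109


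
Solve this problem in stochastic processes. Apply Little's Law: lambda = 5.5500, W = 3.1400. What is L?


Little's Law: L = lambda * W
= 5.5500 * 3.1400
= 17.4270

17.4270


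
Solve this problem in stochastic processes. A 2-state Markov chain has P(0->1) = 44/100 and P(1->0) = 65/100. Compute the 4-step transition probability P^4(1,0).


Computing P^4 by matrix multiplication.
P = [[0.5600, 0.4400], [0.6500, 0.3500]]
After raising P to the power 4:
P^4(1,0) = 0.5963

0.5963


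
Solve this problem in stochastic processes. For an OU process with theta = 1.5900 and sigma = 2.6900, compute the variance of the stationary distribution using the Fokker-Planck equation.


Stationary variance = sigma^2 / (2*theta)
= 2.6900^2 / (2*1.5900)
= 7.2361 / 3.1800
= 2.2755

2.2755


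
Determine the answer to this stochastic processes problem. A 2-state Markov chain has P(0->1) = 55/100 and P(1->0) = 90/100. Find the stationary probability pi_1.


Stationary distribution: pi_0 = p10/(p01+p10), pi_1 = p01/(p01+p10)
p01 = 0.5500, p10 = 0.9000
pi_1 = 0.3793

0.3793


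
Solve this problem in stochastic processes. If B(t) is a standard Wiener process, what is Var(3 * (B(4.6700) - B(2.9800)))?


Var(alpha*(B(t)-B(s))) = alpha^2 * (t-s)
= 3^2 * (4.6700 - 2.9800)
= 9 * 1.6900
= 15.2100

15.2100


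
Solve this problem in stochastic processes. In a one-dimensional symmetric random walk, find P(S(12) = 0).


P(S(12) = 0) = C(12,6) / 4^6
= 924 / 4096
= 0.2256

0.2256


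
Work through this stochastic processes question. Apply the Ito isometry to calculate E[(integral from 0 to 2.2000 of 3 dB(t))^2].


By Ito isometry: E[(int f dB)^2] = int f^2 dt
= 3^2 * 2.2000
= 9 * 2.2000 = 19.8000

19.8000


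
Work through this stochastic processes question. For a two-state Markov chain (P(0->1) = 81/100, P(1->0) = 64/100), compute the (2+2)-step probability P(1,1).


P^4 = P^2 * P^2
Computing via matrix multiplication of the transition matrix.
Entry (1,1) of P^4 = 0.5767

0.5767


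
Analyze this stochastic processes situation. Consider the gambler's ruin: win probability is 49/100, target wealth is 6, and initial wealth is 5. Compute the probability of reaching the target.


Gambler's ruin formula:
r = q/p = 0.5100/0.4900 = 1.0408
P(win) = (1 - r^i)/(1 - r^N)
= (1 - 1.0408^5)/(1 - 1.0408^6)
= 0.8162

0.8162


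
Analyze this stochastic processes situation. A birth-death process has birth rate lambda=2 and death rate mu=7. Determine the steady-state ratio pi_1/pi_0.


For birth-death process, pi_n/pi_0 = (lambda/mu)^n
= (2/7)^1
= 0.2857

0.2857


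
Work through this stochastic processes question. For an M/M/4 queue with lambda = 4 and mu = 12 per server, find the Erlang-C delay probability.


a = lambda/mu = 0.3333
rho = a/c = 0.0833
Erlang-C formula applied:
C(c,a) = 4.0209e-04

4.0209e-04


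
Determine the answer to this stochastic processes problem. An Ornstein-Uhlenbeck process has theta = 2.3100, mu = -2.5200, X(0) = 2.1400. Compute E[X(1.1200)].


E[X(t)] = mu + (X(0) - mu)*exp(-theta*t)
= -2.5200 + (2.1400 - -2.5200)*exp(-2.3100*1.1200)
= -2.5200 + 4.6600 * 0.0752
= -2.1694

-2.1694


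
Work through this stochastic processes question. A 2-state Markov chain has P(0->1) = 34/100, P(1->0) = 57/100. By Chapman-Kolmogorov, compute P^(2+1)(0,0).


P^3 = P^2 * P^1
Computing via matrix multiplication of the transition matrix.
Entry (0,0) of P^3 = 0.6266

0.6266


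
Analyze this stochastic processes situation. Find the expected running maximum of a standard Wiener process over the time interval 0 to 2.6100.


E(max B(s)) = sqrt(2t/pi)
= sqrt(2*2.6100/pi)
= sqrt(1.6616)
= 1.2890

1.2890


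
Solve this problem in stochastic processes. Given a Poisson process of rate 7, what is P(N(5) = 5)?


P(N(t)=k) = (lambda*t)^k * exp(-lambda*t) / k!
lambda*t = 35
= 35^5 * exp(-35) / 5!
= 52521875 * 6.3051e-16 / 120
= 2.7596e-10

2.7596e-10


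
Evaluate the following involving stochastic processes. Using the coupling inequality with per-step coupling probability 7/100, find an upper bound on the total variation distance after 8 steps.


TV distance bound <= (1-delta)^n
= (1 - 0.0700)^8
= 0.9300^8
= 0.5596

0.5596


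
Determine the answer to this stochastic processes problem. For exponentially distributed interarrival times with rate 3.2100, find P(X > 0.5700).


P(X > t) = exp(-lambda * t)
= exp(-3.2100 * 0.5700)
= exp(-1.8297) = 0.1605

0.1605


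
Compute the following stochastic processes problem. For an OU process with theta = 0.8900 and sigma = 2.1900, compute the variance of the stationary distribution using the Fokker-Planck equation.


Stationary variance = sigma^2 / (2*theta)
= 2.1900^2 / (2*0.8900)
= 4.7961 / 1.7800
= 2.6944

2.6944


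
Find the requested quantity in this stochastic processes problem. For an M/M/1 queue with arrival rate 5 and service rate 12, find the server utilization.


rho = lambda/mu
= 5/12
= 0.4167

0.4167


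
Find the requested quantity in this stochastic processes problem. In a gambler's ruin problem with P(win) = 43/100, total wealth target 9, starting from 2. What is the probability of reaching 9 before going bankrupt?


Gambler's ruin formula:
r = q/p = 0.5700/0.4300 = 1.3256
P(win) = (1 - r^i)/(1 - r^N)
= (1 - 1.3256^2)/(1 - 1.3256^9)
= 0.0651

0.0651


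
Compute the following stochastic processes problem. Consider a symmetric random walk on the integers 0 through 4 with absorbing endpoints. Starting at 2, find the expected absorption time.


For symmetric RW on 0,...,N with absorbing barriers, E(i) = i*(N-i)
E(2) = 2 * 2 = 4

4


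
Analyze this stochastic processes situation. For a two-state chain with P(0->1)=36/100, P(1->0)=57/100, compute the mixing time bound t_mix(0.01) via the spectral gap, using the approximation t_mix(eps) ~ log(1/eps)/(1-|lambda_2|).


lambda_2 = |1 - p01 - p10| = |1 - 0.3600 - 0.5700| = 0.0700
t_mix ~ log(1/eps)/(1 - |lambda_2|)
= log(100)/(1 - 0.0700) = 4.6052/0.9300
= 4.9518

4.9518


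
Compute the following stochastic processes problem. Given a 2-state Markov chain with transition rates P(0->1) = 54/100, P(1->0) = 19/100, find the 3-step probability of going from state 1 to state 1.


Computing P^3 by matrix multiplication.
P = [[0.4600, 0.5400], [0.1900, 0.8100]]
After raising P to the power 3:
P^3(1,1) = 0.7448

0.7448


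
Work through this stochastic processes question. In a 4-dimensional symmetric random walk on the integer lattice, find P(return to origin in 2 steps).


P(return in 2 steps) = P(reverse first step) = 1/(2d)
= 1/8
= 0.1250

0.1250


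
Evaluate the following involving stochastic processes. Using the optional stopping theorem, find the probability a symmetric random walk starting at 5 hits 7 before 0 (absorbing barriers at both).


By optional stopping theorem: E(M at tau) = M(0) = 5
P(hit 7)*7 + P(hit 0)*0 = 5
P(hit 7) = (5 - 0)/(7 - 0) = 5/7 = 0.7143

0.7143


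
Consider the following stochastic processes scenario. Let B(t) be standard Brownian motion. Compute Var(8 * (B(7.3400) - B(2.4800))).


Var(alpha*(B(t)-B(s))) = alpha^2 * (t-s)
= 8^2 * (7.3400 - 2.4800)
= 64 * 4.8600
= 311.0400

311.0400


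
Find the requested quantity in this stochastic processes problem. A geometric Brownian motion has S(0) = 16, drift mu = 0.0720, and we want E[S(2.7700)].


E[S(t)] = S(0) * exp(mu * t)
= 16 * exp(0.0720 * 2.7700)
= 16 * 1.2207
= 19.5315

19.5315


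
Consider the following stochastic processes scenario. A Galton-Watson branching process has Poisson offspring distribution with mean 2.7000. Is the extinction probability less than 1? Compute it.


Since mu = 2.7000 > 1, extinction prob q < 1.
Solve s = exp(mu*(s-1)) iteratively.
q = 0.0844

0.0844


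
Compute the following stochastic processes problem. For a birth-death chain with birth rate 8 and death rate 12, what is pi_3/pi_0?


For birth-death process, pi_n/pi_0 = (lambda/mu)^n
= (8/12)^3
= 0.2963

0.2963


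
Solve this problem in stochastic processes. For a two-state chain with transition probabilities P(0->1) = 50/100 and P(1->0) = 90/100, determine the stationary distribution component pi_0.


Stationary distribution: pi_0 = p10/(p01+p10), pi_1 = p01/(p01+p10)
p01 = 0.5000, p10 = 0.9000
pi_0 = 0.6429

0.6429


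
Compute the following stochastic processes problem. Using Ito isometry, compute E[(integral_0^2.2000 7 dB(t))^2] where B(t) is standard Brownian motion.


By Ito isometry: E[(int f dB)^2] = int f^2 dt
= 7^2 * 2.2000
= 49 * 2.2000 = 107.8000

107.8000


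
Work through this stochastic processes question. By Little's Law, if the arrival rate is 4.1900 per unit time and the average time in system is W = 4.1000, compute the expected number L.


Little's Law: L = lambda * W
= 4.1900 * 4.1000
= 17.1790

17.1790


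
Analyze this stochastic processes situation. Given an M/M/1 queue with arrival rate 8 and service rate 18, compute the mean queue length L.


rho = 8/18 = 0.4444
L = rho/(1-rho)
= 0.4444/0.5556
= 0.8000

0.8000


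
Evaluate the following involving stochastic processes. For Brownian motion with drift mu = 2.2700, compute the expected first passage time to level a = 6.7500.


Expected first passage time = a/mu
= 6.7500/2.2700
= 2.9736

2.9736


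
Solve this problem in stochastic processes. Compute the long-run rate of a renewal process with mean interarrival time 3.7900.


Long-run renewal rate = 1/E(X)
= 1/3.7900
= 0.2639

0.2639


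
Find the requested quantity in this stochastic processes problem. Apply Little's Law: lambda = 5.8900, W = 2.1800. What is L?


Little's Law: L = lambda * W
= 5.8900 * 2.1800
= 12.8402

12.8402


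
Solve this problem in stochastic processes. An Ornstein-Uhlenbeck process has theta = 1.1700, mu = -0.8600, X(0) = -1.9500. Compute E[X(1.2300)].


E[X(t)] = mu + (X(0) - mu)*exp(-theta*t)
= -0.8600 + (-1.9500 - -0.8600)*exp(-1.1700*1.2300)
= -0.8600 + -1.0900 * 0.2371
= -1.1185

-1.1185


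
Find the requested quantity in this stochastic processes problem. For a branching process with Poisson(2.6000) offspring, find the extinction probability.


Since mu = 2.6000 > 1, extinction prob q < 1.
Solve s = exp(mu*(s-1)) iteratively.
q = 0.0951

0.0951


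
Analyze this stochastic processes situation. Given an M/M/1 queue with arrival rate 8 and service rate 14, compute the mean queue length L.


rho = 8/14 = 0.5714
L = rho/(1-rho)
= 0.5714/0.4286
= 1.3333

1.3333


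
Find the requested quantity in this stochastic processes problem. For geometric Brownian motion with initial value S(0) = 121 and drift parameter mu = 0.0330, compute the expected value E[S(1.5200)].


E[S(t)] = S(0) * exp(mu * t)
= 121 * exp(0.0330 * 1.5200)
= 121 * 1.0514
= 127.2242

127.2242


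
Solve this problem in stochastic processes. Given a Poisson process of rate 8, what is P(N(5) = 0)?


P(N(t)=k) = (lambda*t)^k * exp(-lambda*t) / k!
lambda*t = 40
= 40^0 * exp(-40) / 0!
= 1 * 4.2484e-18 / 1
= 4.2484e-18

4.2484e-18


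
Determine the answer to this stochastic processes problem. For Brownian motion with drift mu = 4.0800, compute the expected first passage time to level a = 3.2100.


Expected first passage time = a/mu
= 3.2100/4.0800
= 0.7868

0.7868


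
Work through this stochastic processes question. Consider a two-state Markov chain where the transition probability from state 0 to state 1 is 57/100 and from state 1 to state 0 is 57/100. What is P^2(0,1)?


Computing P^2 by matrix multiplication.
P = [[0.4300, 0.5700], [0.5700, 0.4300]]
After raising P to the power 2:
P^2(0,1) = 0.4902

0.4902


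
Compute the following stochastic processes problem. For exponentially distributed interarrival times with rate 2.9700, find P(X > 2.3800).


P(X > t) = exp(-lambda * t)
= exp(-2.9700 * 2.3800)
= exp(-7.0686) = 8.5142e-04

8.5142e-04


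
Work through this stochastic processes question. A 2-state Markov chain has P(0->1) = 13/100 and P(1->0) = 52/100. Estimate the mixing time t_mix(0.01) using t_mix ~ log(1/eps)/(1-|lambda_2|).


lambda_2 = |1 - p01 - p10| = |1 - 0.1300 - 0.5200| = 0.3500
t_mix ~ log(1/eps)/(1 - |lambda_2|)
= log(100)/(1 - 0.3500) = 4.6052/0.6500
= 7.0849

7.0849


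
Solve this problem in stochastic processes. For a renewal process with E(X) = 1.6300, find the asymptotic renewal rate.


Long-run renewal rate = 1/E(X)
= 1/1.6300
= 0.6135

0.6135


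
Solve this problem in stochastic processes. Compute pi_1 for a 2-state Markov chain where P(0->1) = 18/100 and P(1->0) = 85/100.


Stationary distribution: pi_0 = p10/(p01+p10), pi_1 = p01/(p01+p10)
p01 = 0.1800, p10 = 0.8500
pi_1 = 0.1748

0.1748


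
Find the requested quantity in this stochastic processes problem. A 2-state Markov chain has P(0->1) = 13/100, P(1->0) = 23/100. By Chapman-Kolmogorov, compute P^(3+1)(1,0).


P^4 = P^3 * P^1
Computing via matrix multiplication of the transition matrix.
Entry (1,0) of P^4 = 0.5317

0.5317


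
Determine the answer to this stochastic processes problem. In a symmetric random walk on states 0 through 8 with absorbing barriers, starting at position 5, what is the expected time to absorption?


For symmetric RW on 0,...,N with absorbing barriers, E(i) = i*(N-i)
E(5) = 5 * 3 = 15

15


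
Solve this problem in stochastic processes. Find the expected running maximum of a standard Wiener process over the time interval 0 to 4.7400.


E(max B(s)) = sqrt(2t/pi)
= sqrt(2*4.7400/pi)
= sqrt(3.0176)
= 1.7371

1.7371


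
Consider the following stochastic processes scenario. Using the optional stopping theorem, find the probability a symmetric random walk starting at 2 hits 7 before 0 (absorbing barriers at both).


By optional stopping theorem: E(M at tau) = M(0) = 2
P(hit 7)*7 + P(hit 0)*0 = 2
P(hit 7) = (2 - 0)/(7 - 0) = 2/7 = 0.2857

0.2857


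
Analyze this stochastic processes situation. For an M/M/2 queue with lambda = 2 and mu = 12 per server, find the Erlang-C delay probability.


a = lambda/mu = 0.1667
rho = a/c = 0.0833
Erlang-C formula applied:
C(c,a) = 0.0128

0.0128


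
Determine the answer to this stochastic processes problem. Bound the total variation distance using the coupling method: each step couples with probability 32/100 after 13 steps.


TV distance bound <= (1-delta)^n
= (1 - 0.3200)^13
= 0.6800^13
= 0.0066

0.0066


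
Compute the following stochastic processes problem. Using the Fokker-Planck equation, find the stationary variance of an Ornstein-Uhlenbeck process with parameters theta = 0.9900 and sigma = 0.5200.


Stationary variance = sigma^2 / (2*theta)
= 0.5200^2 / (2*0.9900)
= 0.2704 / 1.9800
= 0.1366

0.1366


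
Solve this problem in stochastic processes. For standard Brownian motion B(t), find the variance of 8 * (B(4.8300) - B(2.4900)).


Var(alpha*(B(t)-B(s))) = alpha^2 * (t-s)
= 8^2 * (4.8300 - 2.4900)
= 64 * 2.3400
= 149.7600

149.7600


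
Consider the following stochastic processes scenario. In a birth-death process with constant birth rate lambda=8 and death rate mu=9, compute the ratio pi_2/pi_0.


For birth-death process, pi_n/pi_0 = (lambda/mu)^n
= (8/9)^2
= 0.7901

0.7901


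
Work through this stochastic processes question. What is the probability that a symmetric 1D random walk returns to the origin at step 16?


P(S(16) = 0) = C(16,8) / 4^8
= 12870 / 65536
= 0.1964

0.1964


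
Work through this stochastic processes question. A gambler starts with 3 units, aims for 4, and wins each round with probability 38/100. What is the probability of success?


Gambler's ruin formula:
r = q/p = 0.6200/0.3800 = 1.6316
P(win) = (1 - r^i)/(1 - r^N)
= (1 - 1.6316^3)/(1 - 1.6316^4)
= 0.5493

0.5493


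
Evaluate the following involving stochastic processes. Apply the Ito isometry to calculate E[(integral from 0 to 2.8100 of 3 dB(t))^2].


By Ito isometry: E[(int f dB)^2] = int f^2 dt
= 3^2 * 2.8100
= 9 * 2.8100 = 25.2900

25.2900


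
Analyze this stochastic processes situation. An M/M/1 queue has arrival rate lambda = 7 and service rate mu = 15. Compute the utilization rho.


rho = lambda/mu
= 7/15
= 0.4667

0.4667


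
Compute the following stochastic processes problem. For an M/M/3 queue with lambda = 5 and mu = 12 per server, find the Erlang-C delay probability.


a = lambda/mu = 0.4167
rho = a/c = 0.1389
Erlang-C formula applied:
C(c,a) = 0.0092

0.0092


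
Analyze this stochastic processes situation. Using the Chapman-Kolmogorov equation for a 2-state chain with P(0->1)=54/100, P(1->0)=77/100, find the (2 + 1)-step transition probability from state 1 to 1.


P^3 = P^2 * P^1
Computing via matrix multiplication of the transition matrix.
Entry (1,1) of P^3 = 0.3947

0.3947


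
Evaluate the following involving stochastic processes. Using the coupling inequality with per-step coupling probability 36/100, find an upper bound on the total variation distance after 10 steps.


TV distance bound <= (1-delta)^n
= (1 - 0.3600)^10
= 0.6400^10
= 0.0115

0.0115


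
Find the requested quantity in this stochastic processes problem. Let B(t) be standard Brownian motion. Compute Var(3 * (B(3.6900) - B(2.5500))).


Var(alpha*(B(t)-B(s))) = alpha^2 * (t-s)
= 3^2 * (3.6900 - 2.5500)
= 9 * 1.1400
= 10.2600

10.2600


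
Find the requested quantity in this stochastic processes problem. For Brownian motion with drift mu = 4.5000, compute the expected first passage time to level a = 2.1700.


Expected first passage time = a/mu
= 2.1700/4.5000
= 0.4822

0.4822


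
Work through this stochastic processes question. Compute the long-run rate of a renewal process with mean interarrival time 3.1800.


Long-run renewal rate = 1/E(X)
= 1/3.1800
= 0.3145

0.3145


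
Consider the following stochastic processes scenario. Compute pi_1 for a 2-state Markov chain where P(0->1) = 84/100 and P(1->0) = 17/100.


Stationary distribution: pi_0 = p10/(p01+p10), pi_1 = p01/(p01+p10)
p01 = 0.8400, p10 = 0.1700
pi_1 = 0.8317

0.8317


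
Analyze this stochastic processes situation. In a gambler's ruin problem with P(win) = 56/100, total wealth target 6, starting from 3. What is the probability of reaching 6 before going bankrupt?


Gambler's ruin formula:
r = q/p = 0.4400/0.5600 = 0.7857
P(win) = (1 - r^i)/(1 - r^N)
= (1 - 0.7857^3)/(1 - 0.7857^6)
= 0.6734

0.6734


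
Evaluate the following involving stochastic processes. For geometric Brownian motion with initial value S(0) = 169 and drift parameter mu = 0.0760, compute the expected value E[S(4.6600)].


E[S(t)] = S(0) * exp(mu * t)
= 169 * exp(0.0760 * 4.6600)
= 169 * 1.4250
= 240.8222

240.8222


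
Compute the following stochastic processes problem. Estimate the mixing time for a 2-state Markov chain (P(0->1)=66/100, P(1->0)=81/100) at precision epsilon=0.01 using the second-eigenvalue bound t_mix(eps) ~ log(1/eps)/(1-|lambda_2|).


lambda_2 = |1 - p01 - p10| = |1 - 0.6600 - 0.8100| = 0.4700
t_mix ~ log(1/eps)/(1 - |lambda_2|)
= log(100)/(1 - 0.4700) = 4.6052/0.5300
= 8.6890

8.6890


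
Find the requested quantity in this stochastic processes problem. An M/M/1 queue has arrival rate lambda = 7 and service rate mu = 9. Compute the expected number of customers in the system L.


rho = 7/9 = 0.7778
L = rho/(1-rho)
= 0.7778/0.2222
= 3.5000

3.5000


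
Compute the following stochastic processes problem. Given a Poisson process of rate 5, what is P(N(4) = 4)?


P(N(t)=k) = (lambda*t)^k * exp(-lambda*t) / k!
lambda*t = 20
= 20^4 * exp(-20) / 4!
= 160000 * 2.0612e-09 / 24
= 1.3741e-05

1.3741e-05


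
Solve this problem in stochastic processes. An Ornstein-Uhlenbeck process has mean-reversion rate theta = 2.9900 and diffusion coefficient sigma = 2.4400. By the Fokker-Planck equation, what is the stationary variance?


Stationary variance = sigma^2 / (2*theta)
= 2.4400^2 / (2*2.9900)
= 5.9536 / 5.9800
= 0.9956

0.9956


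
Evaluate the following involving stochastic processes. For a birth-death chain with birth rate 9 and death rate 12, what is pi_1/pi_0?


For birth-death process, pi_n/pi_0 = (lambda/mu)^n
= (9/12)^1
= 0.7500

0.7500


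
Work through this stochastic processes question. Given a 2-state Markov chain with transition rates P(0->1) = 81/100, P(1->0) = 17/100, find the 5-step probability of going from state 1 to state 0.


Computing P^5 by matrix multiplication.
P = [[0.1900, 0.8100], [0.1700, 0.8300]]
After raising P to the power 5:
P^5(1,0) = 0.1735

0.1735
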